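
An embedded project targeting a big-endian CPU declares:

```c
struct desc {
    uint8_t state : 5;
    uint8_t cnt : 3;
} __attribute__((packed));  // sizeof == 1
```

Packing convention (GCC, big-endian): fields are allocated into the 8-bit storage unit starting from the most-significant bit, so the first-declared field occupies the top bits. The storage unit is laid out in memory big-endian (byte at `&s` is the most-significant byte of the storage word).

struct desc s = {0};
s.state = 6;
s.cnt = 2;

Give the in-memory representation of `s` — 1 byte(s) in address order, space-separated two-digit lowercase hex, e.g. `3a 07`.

32

state (5b) val=6 bits=0x6 at bit 3: 0x30
cnt (3b) val=2 bits=0x2 at bit 0: 0x32
word = 0x32 → big-endian bytes:
  [0]=0x32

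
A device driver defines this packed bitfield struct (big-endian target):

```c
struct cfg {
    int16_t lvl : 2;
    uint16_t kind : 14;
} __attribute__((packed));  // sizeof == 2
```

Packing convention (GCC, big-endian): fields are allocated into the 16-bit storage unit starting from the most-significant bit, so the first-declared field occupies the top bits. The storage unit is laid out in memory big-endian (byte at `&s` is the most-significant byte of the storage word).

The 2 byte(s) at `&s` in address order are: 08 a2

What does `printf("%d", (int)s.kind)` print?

[0]=0x08 [1]=0xa2 (big-endian) → word 0x08a2
lvl:2 @ bit 14 → (0x08a2>>14)&0x3 = 0x0
kind:14 @ bit 0 → (0x08a2>>0)&0x3fff = 0x8a2  ←

2210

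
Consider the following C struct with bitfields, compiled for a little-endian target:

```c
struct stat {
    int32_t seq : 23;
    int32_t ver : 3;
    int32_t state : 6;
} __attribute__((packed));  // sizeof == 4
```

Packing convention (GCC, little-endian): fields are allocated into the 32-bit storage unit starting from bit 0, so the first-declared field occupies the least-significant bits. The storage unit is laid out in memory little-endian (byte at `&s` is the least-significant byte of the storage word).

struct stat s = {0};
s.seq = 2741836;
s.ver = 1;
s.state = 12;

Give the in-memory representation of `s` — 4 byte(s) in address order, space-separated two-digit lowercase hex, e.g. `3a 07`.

4c d6 a9 30

seq:23 = 2741836 → 0x29d64c << 0 → word 0x0029d64c
ver:3 = 1 → 0x1 << 23 → word 0x00a9d64c
state:6 = 12 → 0xc << 26 → word 0x30a9d64c
word = 0x30a9d64c → little-endian bytes:
  [0]=0x4c  [1]=0xd6  [2]=0xa9  [3]=0x30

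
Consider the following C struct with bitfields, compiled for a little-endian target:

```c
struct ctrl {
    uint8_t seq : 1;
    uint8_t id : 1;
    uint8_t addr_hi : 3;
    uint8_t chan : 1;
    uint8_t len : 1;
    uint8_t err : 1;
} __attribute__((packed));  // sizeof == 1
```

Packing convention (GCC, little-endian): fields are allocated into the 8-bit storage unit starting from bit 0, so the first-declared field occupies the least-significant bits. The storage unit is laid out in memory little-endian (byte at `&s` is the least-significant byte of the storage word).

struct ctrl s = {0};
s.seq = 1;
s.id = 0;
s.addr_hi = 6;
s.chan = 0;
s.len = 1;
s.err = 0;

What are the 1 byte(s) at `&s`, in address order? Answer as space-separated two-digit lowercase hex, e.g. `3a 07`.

seq (1b) val=1 bits=0x1 at bit 0: 0x01
id (1b) val=0 bits=0x0 at bit 1: 0x01
addr_hi (3b) val=6 bits=0x6 at bit 2: 0x19
chan (1b) val=0 bits=0x0 at bit 5: 0x19
len (1b) val=1 bits=0x1 at bit 6: 0x59
err (1b) val=0 bits=0x0 at bit 7: 0x59
word = 0x59 → little-endian bytes:
  [0]=0x59

59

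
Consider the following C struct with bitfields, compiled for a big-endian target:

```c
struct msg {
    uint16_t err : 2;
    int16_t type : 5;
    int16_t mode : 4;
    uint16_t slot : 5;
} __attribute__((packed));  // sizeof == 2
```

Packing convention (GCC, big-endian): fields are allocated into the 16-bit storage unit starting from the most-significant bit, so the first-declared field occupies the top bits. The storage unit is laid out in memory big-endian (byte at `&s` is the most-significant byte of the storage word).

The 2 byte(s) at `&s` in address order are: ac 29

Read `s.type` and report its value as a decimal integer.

-10

[0]=0xac [1]=0x29 (big-endian) → word 0xac29
err [14+:2] = (word>>14) & 0x3 = 2
type [9+:5] = (word>>9) & 0x1f = 22  ←
mode [5+:4] = (word>>5) & 0xf = 1
slot [0+:5] = (word>>0) & 0x1f = 9
type signed 5b, MSB=1: 22 - 32 = -10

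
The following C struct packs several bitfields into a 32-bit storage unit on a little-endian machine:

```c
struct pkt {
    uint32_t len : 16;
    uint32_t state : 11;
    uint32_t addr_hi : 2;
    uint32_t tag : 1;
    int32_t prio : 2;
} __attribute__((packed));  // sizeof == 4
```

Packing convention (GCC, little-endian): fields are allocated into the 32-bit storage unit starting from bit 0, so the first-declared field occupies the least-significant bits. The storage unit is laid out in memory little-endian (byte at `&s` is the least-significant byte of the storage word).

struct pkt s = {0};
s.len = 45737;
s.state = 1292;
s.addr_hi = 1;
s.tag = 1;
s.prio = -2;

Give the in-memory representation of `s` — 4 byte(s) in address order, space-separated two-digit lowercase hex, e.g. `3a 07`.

[0+:16] len=45737 & 0xffff = 0xb2a9; word=0x0000b2a9
[16+:11] state=1292 & 0x7ff = 0x50c; word=0x050cb2a9
[27+:2] addr_hi=1 & 0x3 = 0x1; word=0x0d0cb2a9
[29+:1] tag=1 & 0x1 = 0x1; word=0x2d0cb2a9
[30+:2] prio=-2 & 0x3 = 0x2; word=0xad0cb2a9
word = 0xad0cb2a9 → little-endian bytes:
  [0]=0xa9  [1]=0xb2  [2]=0x0c  [3]=0xad

a9 b2 0c ad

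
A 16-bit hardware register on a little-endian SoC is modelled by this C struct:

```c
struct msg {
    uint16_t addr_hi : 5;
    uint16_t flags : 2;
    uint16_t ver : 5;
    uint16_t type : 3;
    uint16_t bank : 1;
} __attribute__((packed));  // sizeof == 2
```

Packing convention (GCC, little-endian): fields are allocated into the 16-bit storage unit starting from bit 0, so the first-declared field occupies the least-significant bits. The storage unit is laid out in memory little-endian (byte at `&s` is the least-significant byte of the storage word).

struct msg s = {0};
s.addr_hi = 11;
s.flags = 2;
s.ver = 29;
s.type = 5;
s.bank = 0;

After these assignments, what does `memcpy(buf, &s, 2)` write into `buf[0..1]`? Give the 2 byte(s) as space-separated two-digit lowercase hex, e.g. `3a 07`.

addr_hi:5 = 11 → 0xb << 0 → word 0x000b
flags:2 = 2 → 0x2 << 5 → word 0x004b
ver:5 = 29 → 0x1d << 7 → word 0x0ecb
type:3 = 5 → 0x5 << 12 → word 0x5ecb
bank:1 = 0 → 0x0 << 15 → word 0x5ecb
word = 0x5ecb → little-endian bytes:
  [0]=0xcb  [1]=0x5e

cb 5e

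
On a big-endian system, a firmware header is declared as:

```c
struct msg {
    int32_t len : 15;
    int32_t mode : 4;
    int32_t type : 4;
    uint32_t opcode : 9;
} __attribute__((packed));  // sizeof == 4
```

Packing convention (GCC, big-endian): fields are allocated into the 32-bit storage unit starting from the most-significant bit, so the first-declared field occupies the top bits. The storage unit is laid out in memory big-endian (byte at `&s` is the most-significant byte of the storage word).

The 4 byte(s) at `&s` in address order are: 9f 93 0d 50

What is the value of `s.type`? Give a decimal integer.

[0]=0x9f [1]=0x93 [2]=0x0d [3]=0x50 (big-endian) → word 0x9f930d50
len [17+:15] = (word>>17) & 0x7fff = 20425
mode [13+:4] = (word>>13) & 0xf = 8
type [9+:4] = (word>>9) & 0xf = 6  ←
opcode [0+:9] = (word>>0) & 0x1ff = 336
type signed 4b, MSB=0: value = 6

6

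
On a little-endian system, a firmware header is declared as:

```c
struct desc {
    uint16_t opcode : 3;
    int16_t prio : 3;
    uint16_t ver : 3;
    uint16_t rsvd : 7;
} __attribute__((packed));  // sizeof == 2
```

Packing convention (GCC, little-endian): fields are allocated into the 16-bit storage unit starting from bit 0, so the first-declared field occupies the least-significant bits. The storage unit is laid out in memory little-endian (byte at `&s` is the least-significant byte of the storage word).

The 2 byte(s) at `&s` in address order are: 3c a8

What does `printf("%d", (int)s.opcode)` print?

[0]=0x3c [1]=0xa8 (little-endian) → word 0xa83c
opcode:3 @ bit 0 → (0xa83c>>0)&0x7 = 0x4  ←
prio:3 @ bit 3 → (0xa83c>>3)&0x7 = 0x7
ver:3 @ bit 6 → (0xa83c>>6)&0x7 = 0x0
rsvd:7 @ bit 9 → (0xa83c>>9)&0x7f = 0x54

4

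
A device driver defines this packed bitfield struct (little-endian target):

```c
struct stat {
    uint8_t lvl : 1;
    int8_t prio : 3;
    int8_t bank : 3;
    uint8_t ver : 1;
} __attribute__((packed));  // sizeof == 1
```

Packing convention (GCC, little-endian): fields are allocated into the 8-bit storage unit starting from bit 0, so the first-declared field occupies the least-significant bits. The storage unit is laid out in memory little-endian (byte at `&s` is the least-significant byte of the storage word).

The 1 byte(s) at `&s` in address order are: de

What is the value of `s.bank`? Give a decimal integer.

[0]=0xde (little-endian) → word 0xde
lvl [0+:1] = (word>>0) & 0x1 = 0
prio [1+:3] = (word>>1) & 0x7 = 7
bank [4+:3] = (word>>4) & 0x7 = 5  ←
ver [7+:1] = (word>>7) & 0x1 = 1
bank signed 3b, MSB=1: 5 - 8 = -3

-3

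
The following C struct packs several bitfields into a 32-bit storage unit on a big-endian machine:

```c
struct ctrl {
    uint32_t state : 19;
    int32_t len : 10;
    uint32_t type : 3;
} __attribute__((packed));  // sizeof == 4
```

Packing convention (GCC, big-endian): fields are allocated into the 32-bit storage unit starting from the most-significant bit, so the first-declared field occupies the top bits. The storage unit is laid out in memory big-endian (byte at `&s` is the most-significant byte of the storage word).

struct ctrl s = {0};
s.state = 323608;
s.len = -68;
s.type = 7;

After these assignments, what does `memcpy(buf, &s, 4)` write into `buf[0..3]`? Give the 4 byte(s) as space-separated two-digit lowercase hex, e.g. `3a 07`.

state (19b) val=323608 bits=0x4f018 at bit 13: 0x9e030000
len (10b) val=-68 bits=0x3bc at bit 3: 0x9e031de0
type (3b) val=7 bits=0x7 at bit 0: 0x9e031de7
word = 0x9e031de7 → big-endian bytes:
  [0]=0x9e  [1]=0x03  [2]=0x1d  [3]=0xe7

9e 03 1d e7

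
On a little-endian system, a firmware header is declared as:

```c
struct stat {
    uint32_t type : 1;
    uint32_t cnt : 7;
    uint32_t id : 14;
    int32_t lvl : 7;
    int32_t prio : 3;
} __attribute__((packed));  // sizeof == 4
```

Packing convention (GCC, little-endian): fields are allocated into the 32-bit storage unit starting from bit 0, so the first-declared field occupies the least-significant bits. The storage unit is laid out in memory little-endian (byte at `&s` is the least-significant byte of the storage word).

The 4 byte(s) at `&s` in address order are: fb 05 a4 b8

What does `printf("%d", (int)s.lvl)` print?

[0]=0xfb [1]=0x05 [2]=0xa4 [3]=0xb8 (little-endian) → word 0xb8a405fb
type [0+:1] = (word>>0) & 0x1 = 1
cnt [1+:7] = (word>>1) & 0x7f = 125
id [8+:14] = (word>>8) & 0x3fff = 9221
lvl [22+:7] = (word>>22) & 0x7f = 98  ←
prio [29+:3] = (word>>29) & 0x7 = 5
lvl signed 7b, MSB=1: 98 - 128 = -30

-30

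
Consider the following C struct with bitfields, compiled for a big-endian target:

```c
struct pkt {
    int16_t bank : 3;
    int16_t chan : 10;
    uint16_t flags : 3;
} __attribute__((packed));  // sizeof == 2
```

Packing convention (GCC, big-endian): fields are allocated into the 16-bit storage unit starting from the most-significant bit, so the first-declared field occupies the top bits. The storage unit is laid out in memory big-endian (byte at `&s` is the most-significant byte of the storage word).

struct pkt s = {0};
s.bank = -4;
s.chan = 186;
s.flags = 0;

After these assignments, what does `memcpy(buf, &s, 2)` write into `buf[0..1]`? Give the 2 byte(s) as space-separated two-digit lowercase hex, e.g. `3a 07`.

bank (3b) val=-4 bits=0x4 at bit 13: 0x8000
chan (10b) val=186 bits=0xba at bit 3: 0x85d0
flags (3b) val=0 bits=0x0 at bit 0: 0x85d0
word = 0x85d0 → big-endian bytes:
  [0]=0x85  [1]=0xd0

85 d0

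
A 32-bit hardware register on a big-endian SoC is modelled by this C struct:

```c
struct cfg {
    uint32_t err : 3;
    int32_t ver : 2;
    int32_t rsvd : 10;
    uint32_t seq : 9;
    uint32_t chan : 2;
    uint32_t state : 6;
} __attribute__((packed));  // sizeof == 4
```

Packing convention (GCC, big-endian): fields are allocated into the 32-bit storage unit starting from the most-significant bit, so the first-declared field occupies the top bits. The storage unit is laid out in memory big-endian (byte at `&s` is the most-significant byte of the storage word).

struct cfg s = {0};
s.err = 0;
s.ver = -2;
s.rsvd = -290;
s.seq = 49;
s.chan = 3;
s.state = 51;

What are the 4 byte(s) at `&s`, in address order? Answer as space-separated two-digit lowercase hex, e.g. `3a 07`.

err (3b) val=0 bits=0x0 at bit 29: 0x00000000
ver (2b) val=-2 bits=0x2 at bit 27: 0x10000000
rsvd (10b) val=-290 bits=0x2de at bit 17: 0x15bc0000
seq (9b) val=49 bits=0x31 at bit 8: 0x15bc3100
chan (2b) val=3 bits=0x3 at bit 6: 0x15bc31c0
state (6b) val=51 bits=0x33 at bit 0: 0x15bc31f3
word = 0x15bc31f3 → big-endian bytes:
  [0]=0x15  [1]=0xbc  [2]=0x31  [3]=0xf3

15 bc 31 f3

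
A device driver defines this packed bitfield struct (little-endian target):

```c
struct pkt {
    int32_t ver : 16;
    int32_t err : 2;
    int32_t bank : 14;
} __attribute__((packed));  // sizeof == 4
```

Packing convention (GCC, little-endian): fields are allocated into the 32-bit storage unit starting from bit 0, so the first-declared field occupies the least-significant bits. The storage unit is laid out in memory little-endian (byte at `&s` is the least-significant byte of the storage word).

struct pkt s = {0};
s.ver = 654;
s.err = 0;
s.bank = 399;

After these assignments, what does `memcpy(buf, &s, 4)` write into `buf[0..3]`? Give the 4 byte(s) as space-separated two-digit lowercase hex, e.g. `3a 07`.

ver:16 = 654 → 0x28e << 0 → word 0x0000028e
err:2 = 0 → 0x0 << 16 → word 0x0000028e
bank:14 = 399 → 0x18f << 18 → word 0x063c028e
word = 0x063c028e → little-endian bytes:
  [0]=0x8e  [1]=0x02  [2]=0x3c  [3]=0x06

8e 02 3c 06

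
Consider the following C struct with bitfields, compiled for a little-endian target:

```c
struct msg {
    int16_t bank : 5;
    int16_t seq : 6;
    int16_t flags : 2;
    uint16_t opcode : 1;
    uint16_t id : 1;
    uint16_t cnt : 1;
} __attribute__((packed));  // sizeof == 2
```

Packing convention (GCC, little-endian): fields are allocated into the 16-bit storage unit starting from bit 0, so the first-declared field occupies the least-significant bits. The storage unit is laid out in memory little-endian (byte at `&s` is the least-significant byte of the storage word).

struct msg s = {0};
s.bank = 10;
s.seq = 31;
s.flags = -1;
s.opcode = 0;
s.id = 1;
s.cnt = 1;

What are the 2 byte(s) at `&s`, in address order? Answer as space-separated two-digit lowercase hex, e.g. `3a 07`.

bank (5b) val=10 bits=0xa at bit 0: 0x000a
seq (6b) val=31 bits=0x1f at bit 5: 0x03ea
flags (2b) val=-1 bits=0x3 at bit 11: 0x1bea
opcode (1b) val=0 bits=0x0 at bit 13: 0x1bea
id (1b) val=1 bits=0x1 at bit 14: 0x5bea
cnt (1b) val=1 bits=0x1 at bit 15: 0xdbea
word = 0xdbea → little-endian bytes:
  [0]=0xea  [1]=0xdb

ea db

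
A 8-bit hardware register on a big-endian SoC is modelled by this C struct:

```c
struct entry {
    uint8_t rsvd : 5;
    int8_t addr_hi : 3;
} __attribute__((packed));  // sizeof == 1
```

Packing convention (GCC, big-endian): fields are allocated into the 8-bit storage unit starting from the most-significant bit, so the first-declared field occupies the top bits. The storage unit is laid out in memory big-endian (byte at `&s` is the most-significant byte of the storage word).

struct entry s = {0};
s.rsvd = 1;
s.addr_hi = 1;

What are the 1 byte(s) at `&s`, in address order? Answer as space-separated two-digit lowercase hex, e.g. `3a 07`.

09

rsvd (5b) val=1 bits=0x1 at bit 3: 0x08
addr_hi (3b) val=1 bits=0x1 at bit 0: 0x09
word = 0x09 → big-endian bytes:
  [0]=0x09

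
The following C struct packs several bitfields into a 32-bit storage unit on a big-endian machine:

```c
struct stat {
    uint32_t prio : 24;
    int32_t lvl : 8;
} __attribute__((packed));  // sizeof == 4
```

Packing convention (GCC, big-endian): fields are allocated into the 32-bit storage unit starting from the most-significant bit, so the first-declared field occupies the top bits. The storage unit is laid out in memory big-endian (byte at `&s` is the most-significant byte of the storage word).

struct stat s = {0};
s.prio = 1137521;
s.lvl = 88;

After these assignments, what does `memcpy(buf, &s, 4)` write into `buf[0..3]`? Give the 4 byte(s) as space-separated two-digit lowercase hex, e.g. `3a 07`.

11 5b 71 58

prio (24b) val=1137521 bits=0x115b71 at bit 8: 0x115b7100
lvl (8b) val=88 bits=0x58 at bit 0: 0x115b7158
word = 0x115b7158 → big-endian bytes:
  [0]=0x11  [1]=0x5b  [2]=0x71  [3]=0x58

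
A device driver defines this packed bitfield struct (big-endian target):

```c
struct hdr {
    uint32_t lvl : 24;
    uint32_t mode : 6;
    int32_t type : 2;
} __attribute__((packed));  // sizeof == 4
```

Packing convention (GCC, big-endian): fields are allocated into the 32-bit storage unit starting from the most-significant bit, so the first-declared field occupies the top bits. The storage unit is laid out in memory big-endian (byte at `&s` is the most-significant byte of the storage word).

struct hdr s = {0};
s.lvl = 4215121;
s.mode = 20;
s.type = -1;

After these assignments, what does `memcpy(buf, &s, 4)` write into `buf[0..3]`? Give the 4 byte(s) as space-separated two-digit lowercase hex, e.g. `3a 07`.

lvl (24b) val=4215121 bits=0x405151 at bit 8: 0x40515100
mode (6b) val=20 bits=0x14 at bit 2: 0x40515150
type (2b) val=-1 bits=0x3 at bit 0: 0x40515153
word = 0x40515153 → big-endian bytes:
  [0]=0x40  [1]=0x51  [2]=0x51  [3]=0x53

40 51 51 53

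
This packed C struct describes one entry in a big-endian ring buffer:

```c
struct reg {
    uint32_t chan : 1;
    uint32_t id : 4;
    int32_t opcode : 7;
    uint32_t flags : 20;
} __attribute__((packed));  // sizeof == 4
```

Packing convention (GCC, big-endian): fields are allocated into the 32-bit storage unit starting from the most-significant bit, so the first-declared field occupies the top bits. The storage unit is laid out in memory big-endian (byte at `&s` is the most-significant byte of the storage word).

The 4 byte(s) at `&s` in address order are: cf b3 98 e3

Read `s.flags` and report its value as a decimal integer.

[0]=0xcf [1]=0xb3 [2]=0x98 [3]=0xe3 (big-endian) → word 0xcfb398e3
chan:1 @ bit 31 → (0xcfb398e3>>31)&0x1 = 0x1
id:4 @ bit 27 → (0xcfb398e3>>27)&0xf = 0x9
opcode:7 @ bit 20 → (0xcfb398e3>>20)&0x7f = 0x7b
flags:20 @ bit 0 → (0xcfb398e3>>0)&0xfffff = 0x398e3  ←

235747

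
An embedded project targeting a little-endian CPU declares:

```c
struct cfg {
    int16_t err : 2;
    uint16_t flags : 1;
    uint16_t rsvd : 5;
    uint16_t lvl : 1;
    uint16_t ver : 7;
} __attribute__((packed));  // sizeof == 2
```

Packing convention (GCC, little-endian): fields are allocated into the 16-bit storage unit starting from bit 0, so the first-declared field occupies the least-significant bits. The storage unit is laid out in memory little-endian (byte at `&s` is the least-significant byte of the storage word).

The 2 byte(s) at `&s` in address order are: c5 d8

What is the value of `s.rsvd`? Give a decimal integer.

24

[0]=0xc5 [1]=0xd8 (little-endian) → word 0xd8c5
err [0+:2] = (word>>0) & 0x3 = 1
flags [2+:1] = (word>>2) & 0x1 = 1
rsvd [3+:5] = (word>>3) & 0x1f = 24  ←
lvl [8+:1] = (word>>8) & 0x1 = 0
ver [9+:7] = (word>>9) & 0x7f = 108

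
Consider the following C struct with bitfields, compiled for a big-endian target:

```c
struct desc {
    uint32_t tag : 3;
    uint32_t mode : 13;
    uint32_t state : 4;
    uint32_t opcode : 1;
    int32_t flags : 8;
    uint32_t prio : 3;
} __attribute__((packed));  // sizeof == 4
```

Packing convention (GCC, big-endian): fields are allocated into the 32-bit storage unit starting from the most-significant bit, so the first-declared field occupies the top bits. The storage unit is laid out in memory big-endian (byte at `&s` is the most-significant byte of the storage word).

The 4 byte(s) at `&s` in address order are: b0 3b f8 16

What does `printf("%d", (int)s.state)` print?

[0]=0xb0 [1]=0x3b [2]=0xf8 [3]=0x16 (big-endian) → word 0xb03bf816
tag:3 @ bit 29 → (0xb03bf816>>29)&0x7 = 0x5
mode:13 @ bit 16 → (0xb03bf816>>16)&0x1fff = 0x103b
state:4 @ bit 12 → (0xb03bf816>>12)&0xf = 0xf  ←
opcode:1 @ bit 11 → (0xb03bf816>>11)&0x1 = 0x1
flags:8 @ bit 3 → (0xb03bf816>>3)&0xff = 0x2
prio:3 @ bit 0 → (0xb03bf816>>0)&0x7 = 0x6

15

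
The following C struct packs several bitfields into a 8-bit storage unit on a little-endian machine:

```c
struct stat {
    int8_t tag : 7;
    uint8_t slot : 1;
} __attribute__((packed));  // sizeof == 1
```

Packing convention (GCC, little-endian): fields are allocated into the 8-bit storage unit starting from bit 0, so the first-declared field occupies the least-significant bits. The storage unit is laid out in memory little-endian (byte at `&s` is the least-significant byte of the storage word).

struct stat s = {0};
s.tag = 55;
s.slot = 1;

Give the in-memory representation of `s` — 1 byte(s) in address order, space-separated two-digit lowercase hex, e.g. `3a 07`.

b7

tag:7 = 55 → 0x37 << 0 → word 0x37
slot:1 = 1 → 0x1 << 7 → word 0xb7
word = 0xb7 → little-endian bytes:
  [0]=0xb7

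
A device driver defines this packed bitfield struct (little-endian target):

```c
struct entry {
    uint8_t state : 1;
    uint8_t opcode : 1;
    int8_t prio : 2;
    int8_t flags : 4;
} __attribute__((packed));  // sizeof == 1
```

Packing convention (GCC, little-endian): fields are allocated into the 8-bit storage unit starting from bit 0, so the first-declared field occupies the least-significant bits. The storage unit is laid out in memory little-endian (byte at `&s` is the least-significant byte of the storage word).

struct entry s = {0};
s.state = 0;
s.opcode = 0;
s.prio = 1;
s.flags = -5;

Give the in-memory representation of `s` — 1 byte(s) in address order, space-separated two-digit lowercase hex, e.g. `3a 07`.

state (1b) val=0 bits=0x0 at bit 0: 0x00
opcode (1b) val=0 bits=0x0 at bit 1: 0x00
prio (2b) val=1 bits=0x1 at bit 2: 0x04
flags (4b) val=-5 bits=0xb at bit 4: 0xb4
word = 0xb4 → little-endian bytes:
  [0]=0xb4

b4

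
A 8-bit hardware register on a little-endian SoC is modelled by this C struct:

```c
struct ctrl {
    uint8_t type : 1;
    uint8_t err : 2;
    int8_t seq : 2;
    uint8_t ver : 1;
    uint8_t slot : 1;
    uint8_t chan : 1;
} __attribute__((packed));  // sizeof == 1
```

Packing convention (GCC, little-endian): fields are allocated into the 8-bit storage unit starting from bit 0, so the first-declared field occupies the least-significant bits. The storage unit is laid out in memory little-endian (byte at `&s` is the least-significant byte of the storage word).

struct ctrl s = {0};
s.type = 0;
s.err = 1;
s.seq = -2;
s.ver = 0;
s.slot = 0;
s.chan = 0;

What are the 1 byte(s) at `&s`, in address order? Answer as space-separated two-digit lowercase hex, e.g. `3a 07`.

type:1 = 0 → 0x0 << 0 → word 0x00
err:2 = 1 → 0x1 << 1 → word 0x02
seq:2 = -2 → 0x2 << 3 → word 0x12
ver:1 = 0 → 0x0 << 5 → word 0x12
slot:1 = 0 → 0x0 << 6 → word 0x12
chan:1 = 0 → 0x0 << 7 → word 0x12
word = 0x12 → little-endian bytes:
  [0]=0x12

12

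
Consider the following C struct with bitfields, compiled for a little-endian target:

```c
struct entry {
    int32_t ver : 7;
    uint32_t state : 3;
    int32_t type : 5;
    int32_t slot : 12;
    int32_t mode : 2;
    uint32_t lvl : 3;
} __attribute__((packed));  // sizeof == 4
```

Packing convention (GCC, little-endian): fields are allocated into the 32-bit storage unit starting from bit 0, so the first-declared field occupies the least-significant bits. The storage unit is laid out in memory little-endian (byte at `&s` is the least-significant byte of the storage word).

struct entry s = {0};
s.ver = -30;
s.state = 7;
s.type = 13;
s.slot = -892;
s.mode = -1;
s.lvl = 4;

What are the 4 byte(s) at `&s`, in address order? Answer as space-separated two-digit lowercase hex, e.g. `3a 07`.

[0+:7] ver=-30 & 0x7f = 0x62; word=0x00000062
[7+:3] state=7 & 0x7 = 0x7; word=0x000003e2
[10+:5] type=13 & 0x1f = 0xd; word=0x000037e2
[15+:12] slot=-892 & 0xfff = 0xc84; word=0x064237e2
[27+:2] mode=-1 & 0x3 = 0x3; word=0x1e4237e2
[29+:3] lvl=4 & 0x7 = 0x4; word=0x9e4237e2
word = 0x9e4237e2 → little-endian bytes:
  [0]=0xe2  [1]=0x37  [2]=0x42  [3]=0x9e

e2 37 42 9e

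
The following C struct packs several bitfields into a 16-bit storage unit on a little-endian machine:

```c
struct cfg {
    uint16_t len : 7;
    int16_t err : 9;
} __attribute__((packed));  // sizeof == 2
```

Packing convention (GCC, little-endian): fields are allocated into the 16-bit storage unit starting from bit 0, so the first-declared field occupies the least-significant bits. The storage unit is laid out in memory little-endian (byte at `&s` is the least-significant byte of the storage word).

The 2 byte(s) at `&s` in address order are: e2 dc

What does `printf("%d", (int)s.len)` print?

[0]=0xe2 [1]=0xdc (little-endian) → word 0xdce2
len [0+:7] = (word>>0) & 0x7f = 98  ←
err [7+:9] = (word>>7) & 0x1ff = 441

98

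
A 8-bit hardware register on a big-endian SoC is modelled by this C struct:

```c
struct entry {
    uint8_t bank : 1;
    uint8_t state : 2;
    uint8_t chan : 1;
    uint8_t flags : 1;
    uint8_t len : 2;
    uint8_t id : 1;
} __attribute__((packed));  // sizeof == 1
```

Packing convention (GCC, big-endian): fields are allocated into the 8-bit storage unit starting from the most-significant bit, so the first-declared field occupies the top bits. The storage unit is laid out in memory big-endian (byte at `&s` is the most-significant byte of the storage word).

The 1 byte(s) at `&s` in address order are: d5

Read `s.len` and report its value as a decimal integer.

2

[0]=0xd5 (big-endian) → word 0xd5
bank [7+:1] = (word>>7) & 0x1 = 1
state [5+:2] = (word>>5) & 0x3 = 2
chan [4+:1] = (word>>4) & 0x1 = 1
flags [3+:1] = (word>>3) & 0x1 = 0
len [1+:2] = (word>>1) & 0x3 = 2  ←
id [0+:1] = (word>>0) & 0x1 = 1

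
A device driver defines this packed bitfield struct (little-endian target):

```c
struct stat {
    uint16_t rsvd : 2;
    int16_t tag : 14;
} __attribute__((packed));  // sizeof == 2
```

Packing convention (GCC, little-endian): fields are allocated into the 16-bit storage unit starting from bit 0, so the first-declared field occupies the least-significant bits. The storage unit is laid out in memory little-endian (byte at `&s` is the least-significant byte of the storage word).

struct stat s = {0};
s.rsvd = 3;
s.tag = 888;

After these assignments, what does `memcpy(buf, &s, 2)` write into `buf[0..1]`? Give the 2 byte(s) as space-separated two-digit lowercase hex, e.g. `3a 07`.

e3 0d

rsvd (2b) val=3 bits=0x3 at bit 0: 0x0003
tag (14b) val=888 bits=0x378 at bit 2: 0x0de3
word = 0x0de3 → little-endian bytes:
  [0]=0xe3  [1]=0x0d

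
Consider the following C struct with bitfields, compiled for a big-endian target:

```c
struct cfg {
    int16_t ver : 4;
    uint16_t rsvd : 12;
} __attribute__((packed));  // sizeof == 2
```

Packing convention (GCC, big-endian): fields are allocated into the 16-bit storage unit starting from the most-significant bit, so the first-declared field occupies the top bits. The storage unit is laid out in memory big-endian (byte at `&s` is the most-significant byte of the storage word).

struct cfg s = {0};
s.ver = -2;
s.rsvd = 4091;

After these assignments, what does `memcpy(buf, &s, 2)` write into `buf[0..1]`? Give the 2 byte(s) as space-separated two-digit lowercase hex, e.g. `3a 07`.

[12+:4] ver=-2 & 0xf = 0xe; word=0xe000
[0+:12] rsvd=4091 & 0xfff = 0xffb; word=0xeffb
word = 0xeffb → big-endian bytes:
  [0]=0xef  [1]=0xfb

ef fb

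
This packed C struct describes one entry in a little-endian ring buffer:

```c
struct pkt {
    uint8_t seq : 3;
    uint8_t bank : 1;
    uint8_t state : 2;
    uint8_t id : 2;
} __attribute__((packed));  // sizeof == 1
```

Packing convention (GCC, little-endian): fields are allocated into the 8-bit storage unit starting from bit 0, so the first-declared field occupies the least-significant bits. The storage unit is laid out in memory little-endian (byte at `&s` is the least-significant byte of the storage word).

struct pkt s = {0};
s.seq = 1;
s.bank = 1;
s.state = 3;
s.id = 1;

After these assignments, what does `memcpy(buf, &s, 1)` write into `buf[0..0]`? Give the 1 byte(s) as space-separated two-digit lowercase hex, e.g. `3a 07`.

seq (3b) val=1 bits=0x1 at bit 0: 0x01
bank (1b) val=1 bits=0x1 at bit 3: 0x09
state (2b) val=3 bits=0x3 at bit 4: 0x39
id (2b) val=1 bits=0x1 at bit 6: 0x79
word = 0x79 → little-endian bytes:
  [0]=0x79

79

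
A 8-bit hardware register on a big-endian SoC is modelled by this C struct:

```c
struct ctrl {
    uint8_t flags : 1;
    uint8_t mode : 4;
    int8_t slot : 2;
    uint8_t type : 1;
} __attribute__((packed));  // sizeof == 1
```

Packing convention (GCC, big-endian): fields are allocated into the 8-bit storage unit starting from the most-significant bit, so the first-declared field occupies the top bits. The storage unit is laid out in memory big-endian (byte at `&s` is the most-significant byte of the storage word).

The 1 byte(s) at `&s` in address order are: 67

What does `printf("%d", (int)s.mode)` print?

[0]=0x67 (big-endian) → word 0x67
flags [7+:1] = (word>>7) & 0x1 = 0
mode [3+:4] = (word>>3) & 0xf = 12  ←
slot [1+:2] = (word>>1) & 0x3 = 3
type [0+:1] = (word>>0) & 0x1 = 1

12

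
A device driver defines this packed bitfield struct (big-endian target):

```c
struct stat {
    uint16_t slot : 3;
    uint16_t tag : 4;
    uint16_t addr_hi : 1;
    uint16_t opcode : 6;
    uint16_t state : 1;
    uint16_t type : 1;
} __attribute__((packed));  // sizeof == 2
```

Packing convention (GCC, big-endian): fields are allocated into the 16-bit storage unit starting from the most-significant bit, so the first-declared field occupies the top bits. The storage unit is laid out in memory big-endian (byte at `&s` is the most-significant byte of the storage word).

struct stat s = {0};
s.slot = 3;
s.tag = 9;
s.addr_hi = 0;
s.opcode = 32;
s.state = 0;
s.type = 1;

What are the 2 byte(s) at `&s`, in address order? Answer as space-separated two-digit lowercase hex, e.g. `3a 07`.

72 81

[13+:3] slot=3 & 0x7 = 0x3; word=0x6000
[9+:4] tag=9 & 0xf = 0x9; word=0x7200
[8+:1] addr_hi=0 & 0x1 = 0x0; word=0x7200
[2+:6] opcode=32 & 0x3f = 0x20; word=0x7280
[1+:1] state=0 & 0x1 = 0x0; word=0x7280
[0+:1] type=1 & 0x1 = 0x1; word=0x7281
word = 0x7281 → big-endian bytes:
  [0]=0x72  [1]=0x81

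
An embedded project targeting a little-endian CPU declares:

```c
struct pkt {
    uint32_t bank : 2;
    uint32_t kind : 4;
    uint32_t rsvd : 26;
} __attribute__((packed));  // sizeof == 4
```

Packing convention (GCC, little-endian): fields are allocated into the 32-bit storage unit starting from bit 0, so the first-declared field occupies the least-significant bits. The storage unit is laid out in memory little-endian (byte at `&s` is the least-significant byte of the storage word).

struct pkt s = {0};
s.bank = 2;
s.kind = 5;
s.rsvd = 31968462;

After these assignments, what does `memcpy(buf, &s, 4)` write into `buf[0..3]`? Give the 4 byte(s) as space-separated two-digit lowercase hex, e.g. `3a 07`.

bank (2b) val=2 bits=0x2 at bit 0: 0x00000002
kind (4b) val=5 bits=0x5 at bit 2: 0x00000016
rsvd (26b) val=31968462 bits=0x1e7ccce at bit 6: 0x79f33396
word = 0x79f33396 → little-endian bytes:
  [0]=0x96  [1]=0x33  [2]=0xf3  [3]=0x79

96 33 f3 79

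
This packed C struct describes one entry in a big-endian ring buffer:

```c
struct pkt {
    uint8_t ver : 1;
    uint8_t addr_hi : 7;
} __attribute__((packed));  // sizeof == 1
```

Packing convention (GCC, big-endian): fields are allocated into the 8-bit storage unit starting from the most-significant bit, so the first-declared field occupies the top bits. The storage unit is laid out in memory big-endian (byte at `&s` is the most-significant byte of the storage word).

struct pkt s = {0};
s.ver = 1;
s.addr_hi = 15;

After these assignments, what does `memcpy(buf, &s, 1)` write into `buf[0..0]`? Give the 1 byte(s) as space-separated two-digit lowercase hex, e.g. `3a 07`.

8f

ver (1b) val=1 bits=0x1 at bit 7: 0x80
addr_hi (7b) val=15 bits=0xf at bit 0: 0x8f
word = 0x8f → big-endian bytes:
  [0]=0x8f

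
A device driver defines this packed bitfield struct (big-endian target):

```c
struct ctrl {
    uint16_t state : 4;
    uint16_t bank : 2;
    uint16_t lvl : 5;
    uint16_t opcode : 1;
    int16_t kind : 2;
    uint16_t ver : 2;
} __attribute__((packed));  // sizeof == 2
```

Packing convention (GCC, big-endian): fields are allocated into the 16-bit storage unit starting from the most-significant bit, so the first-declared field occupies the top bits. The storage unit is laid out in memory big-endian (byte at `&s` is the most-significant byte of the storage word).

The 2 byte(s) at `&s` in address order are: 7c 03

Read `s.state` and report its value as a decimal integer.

[0]=0x7c [1]=0x03 (big-endian) → word 0x7c03
state [12+:4] = (word>>12) & 0xf = 7  ←
bank [10+:2] = (word>>10) & 0x3 = 3
lvl [5+:5] = (word>>5) & 0x1f = 0
opcode [4+:1] = (word>>4) & 0x1 = 0
kind [2+:2] = (word>>2) & 0x3 = 0
ver [0+:2] = (word>>0) & 0x3 = 3

7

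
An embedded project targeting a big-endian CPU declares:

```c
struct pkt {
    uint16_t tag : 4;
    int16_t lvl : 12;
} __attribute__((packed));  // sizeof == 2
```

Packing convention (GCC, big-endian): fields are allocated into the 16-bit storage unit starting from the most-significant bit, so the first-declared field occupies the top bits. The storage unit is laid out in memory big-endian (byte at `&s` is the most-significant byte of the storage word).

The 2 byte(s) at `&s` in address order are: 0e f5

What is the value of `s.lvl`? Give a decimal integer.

[0]=0x0e [1]=0xf5 (big-endian) → word 0x0ef5
tag [12+:4] = (word>>12) & 0xf = 0
lvl [0+:12] = (word>>0) & 0xfff = 3829  ←
lvl signed 12b, MSB=1: 3829 - 4096 = -267

-267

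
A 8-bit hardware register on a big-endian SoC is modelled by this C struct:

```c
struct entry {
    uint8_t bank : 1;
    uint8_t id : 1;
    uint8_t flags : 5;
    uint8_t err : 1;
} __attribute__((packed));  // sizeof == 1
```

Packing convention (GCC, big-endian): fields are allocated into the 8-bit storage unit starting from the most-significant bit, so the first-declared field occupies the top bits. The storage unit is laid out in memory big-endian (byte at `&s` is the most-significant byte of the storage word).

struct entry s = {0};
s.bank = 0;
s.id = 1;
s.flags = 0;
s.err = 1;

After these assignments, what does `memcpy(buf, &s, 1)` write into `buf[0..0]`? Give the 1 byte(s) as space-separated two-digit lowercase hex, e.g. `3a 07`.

bank:1 = 0 → 0x0 << 7 → word 0x00
id:1 = 1 → 0x1 << 6 → word 0x40
flags:5 = 0 → 0x0 << 1 → word 0x40
err:1 = 1 → 0x1 << 0 → word 0x41
word = 0x41 → big-endian bytes:
  [0]=0x41

41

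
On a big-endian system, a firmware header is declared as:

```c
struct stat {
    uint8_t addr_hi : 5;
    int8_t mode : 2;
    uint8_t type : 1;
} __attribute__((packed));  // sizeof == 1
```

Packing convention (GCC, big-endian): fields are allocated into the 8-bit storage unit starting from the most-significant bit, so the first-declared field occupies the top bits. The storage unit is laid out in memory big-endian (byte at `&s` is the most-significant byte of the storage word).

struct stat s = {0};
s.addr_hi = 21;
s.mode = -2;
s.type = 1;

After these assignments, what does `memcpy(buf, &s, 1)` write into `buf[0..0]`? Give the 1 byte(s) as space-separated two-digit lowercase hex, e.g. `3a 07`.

ad

addr_hi (5b) val=21 bits=0x15 at bit 3: 0xa8
mode (2b) val=-2 bits=0x2 at bit 1: 0xac
type (1b) val=1 bits=0x1 at bit 0: 0xad
word = 0xad → big-endian bytes:
  [0]=0xad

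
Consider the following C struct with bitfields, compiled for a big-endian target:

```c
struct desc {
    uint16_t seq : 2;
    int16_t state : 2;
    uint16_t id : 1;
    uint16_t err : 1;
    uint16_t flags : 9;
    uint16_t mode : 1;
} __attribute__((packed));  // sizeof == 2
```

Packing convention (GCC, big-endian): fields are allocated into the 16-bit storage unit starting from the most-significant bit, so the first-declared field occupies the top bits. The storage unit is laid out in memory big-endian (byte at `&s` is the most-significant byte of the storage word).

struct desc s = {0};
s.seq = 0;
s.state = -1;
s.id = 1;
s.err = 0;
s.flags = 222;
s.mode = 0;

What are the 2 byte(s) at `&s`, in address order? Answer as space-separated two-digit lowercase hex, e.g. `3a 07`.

seq:2 = 0 → 0x0 << 14 → word 0x0000
state:2 = -1 → 0x3 << 12 → word 0x3000
id:1 = 1 → 0x1 << 11 → word 0x3800
err:1 = 0 → 0x0 << 10 → word 0x3800
flags:9 = 222 → 0xde << 1 → word 0x39bc
mode:1 = 0 → 0x0 << 0 → word 0x39bc
word = 0x39bc → big-endian bytes:
  [0]=0x39  [1]=0xbc

39 bc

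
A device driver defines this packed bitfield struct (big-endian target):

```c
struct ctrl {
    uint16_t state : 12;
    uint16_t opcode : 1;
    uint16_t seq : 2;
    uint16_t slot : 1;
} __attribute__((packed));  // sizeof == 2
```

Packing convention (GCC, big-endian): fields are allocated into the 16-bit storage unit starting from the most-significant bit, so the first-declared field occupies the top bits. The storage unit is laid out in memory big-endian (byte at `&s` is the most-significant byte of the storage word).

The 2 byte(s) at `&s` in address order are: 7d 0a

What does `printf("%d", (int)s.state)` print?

[0]=0x7d [1]=0x0a (big-endian) → word 0x7d0a
state [4+:12] = (word>>4) & 0xfff = 2000  ←
opcode [3+:1] = (word>>3) & 0x1 = 1
seq [1+:2] = (word>>1) & 0x3 = 1
slot [0+:1] = (word>>0) & 0x1 = 0

2000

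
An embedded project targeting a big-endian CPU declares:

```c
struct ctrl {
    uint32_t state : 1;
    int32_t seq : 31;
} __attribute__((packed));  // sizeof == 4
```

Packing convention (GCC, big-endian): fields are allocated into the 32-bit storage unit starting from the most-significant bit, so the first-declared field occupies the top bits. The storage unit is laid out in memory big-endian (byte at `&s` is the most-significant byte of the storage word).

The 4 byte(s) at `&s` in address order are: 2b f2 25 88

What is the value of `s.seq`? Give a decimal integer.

737289608

[0]=0x2b [1]=0xf2 [2]=0x25 [3]=0x88 (big-endian) → word 0x2bf22588
state:1 @ bit 31 → (0x2bf22588>>31)&0x1 = 0x0
seq:31 @ bit 0 → (0x2bf22588>>0)&0x7fffffff = 0x2bf22588  ←
seq signed 31b, MSB=0: value = 737289608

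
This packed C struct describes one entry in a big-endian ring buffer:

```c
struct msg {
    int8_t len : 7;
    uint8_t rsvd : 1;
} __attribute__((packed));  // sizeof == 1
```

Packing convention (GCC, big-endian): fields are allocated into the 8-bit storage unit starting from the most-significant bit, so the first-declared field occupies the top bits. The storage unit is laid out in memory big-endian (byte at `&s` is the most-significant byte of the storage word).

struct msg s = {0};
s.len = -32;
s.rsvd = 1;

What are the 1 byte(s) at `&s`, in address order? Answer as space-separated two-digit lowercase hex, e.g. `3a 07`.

c1

len (7b) val=-32 bits=0x60 at bit 1: 0xc0
rsvd (1b) val=1 bits=0x1 at bit 0: 0xc1
word = 0xc1 → big-endian bytes:
  [0]=0xc1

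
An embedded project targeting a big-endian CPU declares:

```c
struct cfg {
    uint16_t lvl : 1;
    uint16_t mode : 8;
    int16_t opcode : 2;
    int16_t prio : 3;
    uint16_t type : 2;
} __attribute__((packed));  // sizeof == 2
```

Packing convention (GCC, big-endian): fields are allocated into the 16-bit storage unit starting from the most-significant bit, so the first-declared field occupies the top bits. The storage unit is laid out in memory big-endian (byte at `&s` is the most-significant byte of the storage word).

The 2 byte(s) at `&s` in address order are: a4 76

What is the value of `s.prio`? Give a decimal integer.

-3

[0]=0xa4 [1]=0x76 (big-endian) → word 0xa476
lvl [15+:1] = (word>>15) & 0x1 = 1
mode [7+:8] = (word>>7) & 0xff = 72
opcode [5+:2] = (word>>5) & 0x3 = 3
prio [2+:3] = (word>>2) & 0x7 = 5  ←
type [0+:2] = (word>>0) & 0x3 = 2
prio signed 3b, MSB=1: 5 - 8 = -3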